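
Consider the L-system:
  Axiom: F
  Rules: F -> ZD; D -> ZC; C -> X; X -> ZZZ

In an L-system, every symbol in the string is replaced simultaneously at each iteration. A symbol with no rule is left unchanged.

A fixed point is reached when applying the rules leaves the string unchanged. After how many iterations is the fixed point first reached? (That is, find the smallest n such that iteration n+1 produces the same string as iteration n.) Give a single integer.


Answer: 4

Derivation:
Step 0: F
Step 1: ZD
Step 2: ZZC
Step 3: ZZX
Step 4: ZZZZZ
Step 5: ZZZZZ  (unchanged — fixed point at step 4)


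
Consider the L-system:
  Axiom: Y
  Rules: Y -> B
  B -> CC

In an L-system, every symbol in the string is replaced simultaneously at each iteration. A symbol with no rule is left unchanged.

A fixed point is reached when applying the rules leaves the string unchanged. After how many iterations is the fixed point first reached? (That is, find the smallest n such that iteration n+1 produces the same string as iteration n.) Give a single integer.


Answer: 2

Derivation:
Step 0: Y
Step 1: B
Step 2: CC
Step 3: CC  (unchanged — fixed point at step 2)


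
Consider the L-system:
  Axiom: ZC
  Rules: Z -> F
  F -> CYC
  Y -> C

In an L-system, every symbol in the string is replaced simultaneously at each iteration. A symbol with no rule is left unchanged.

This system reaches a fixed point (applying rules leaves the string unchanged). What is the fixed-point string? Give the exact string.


Step 0: ZC
Step 1: FC
Step 2: CYCC
Step 3: CCCC
Step 4: CCCC  (unchanged — fixed point at step 3)

Answer: CCCC


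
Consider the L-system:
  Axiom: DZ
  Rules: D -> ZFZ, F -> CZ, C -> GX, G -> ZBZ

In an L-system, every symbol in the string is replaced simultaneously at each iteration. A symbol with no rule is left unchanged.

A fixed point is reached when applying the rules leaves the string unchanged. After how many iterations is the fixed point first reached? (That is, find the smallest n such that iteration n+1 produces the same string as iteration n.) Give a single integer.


Step 0: DZ
Step 1: ZFZZ
Step 2: ZCZZZ
Step 3: ZGXZZZ
Step 4: ZZBZXZZZ
Step 5: ZZBZXZZZ  (unchanged — fixed point at step 4)

Answer: 4


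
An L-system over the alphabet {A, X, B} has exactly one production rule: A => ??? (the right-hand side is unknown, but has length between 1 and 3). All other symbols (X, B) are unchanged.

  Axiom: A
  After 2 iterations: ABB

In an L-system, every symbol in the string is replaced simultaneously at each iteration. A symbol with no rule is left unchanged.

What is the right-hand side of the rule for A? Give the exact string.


Answer: AB

Derivation:
Trying A => AB:
  Step 0: A
  Step 1: AB
  Step 2: ABB
Matches the given result.


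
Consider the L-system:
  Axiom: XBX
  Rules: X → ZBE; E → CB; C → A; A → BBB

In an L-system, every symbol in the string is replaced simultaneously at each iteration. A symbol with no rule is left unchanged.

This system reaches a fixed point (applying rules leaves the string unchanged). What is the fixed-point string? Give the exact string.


Step 0: XBX
Step 1: ZBEBZBE
Step 2: ZBCBBZBCB
Step 3: ZBABBZBAB
Step 4: ZBBBBBBZBBBBB
Step 5: ZBBBBBBZBBBBB  (unchanged — fixed point at step 4)

Answer: ZBBBBBBZBBBBB


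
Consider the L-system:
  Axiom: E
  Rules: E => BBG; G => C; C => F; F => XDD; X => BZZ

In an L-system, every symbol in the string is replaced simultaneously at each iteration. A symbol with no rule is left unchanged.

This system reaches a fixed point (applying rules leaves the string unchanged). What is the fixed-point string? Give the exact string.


Answer: BBBZZDD

Derivation:
Step 0: E
Step 1: BBG
Step 2: BBC
Step 3: BBF
Step 4: BBXDD
Step 5: BBBZZDD
Step 6: BBBZZDD  (unchanged — fixed point at step 5)


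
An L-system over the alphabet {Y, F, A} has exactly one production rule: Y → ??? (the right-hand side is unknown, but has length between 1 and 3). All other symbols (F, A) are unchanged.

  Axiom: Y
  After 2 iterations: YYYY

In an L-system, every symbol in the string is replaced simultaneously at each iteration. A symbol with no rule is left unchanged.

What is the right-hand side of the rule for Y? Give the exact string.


Answer: YY

Derivation:
Trying Y → YY:
  Step 0: Y
  Step 1: YY
  Step 2: YYYY
Matches the given result.


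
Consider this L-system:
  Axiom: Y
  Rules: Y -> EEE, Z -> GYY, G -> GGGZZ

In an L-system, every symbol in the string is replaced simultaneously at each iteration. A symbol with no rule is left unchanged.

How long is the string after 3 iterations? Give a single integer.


Step 0: length = 1
Step 1: length = 3
Step 2: length = 3
Step 3: length = 3

Answer: 3


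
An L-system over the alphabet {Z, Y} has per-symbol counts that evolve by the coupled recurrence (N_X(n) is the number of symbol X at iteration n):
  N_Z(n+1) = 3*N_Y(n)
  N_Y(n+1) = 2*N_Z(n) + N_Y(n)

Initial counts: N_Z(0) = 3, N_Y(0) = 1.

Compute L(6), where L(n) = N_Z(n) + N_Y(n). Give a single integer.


Answer: 2650

Derivation:
Step 0: N_Z=3, N_Y=1, L=4
Step 1: N_Z=3, N_Y=7, L=10
Step 2: N_Z=21, N_Y=13, L=34
Step 3: N_Z=39, N_Y=55, L=94
Step 4: N_Z=165, N_Y=133, L=298
Step 5: N_Z=399, N_Y=463, L=862
Step 6: N_Z=1389, N_Y=1261, L=2650


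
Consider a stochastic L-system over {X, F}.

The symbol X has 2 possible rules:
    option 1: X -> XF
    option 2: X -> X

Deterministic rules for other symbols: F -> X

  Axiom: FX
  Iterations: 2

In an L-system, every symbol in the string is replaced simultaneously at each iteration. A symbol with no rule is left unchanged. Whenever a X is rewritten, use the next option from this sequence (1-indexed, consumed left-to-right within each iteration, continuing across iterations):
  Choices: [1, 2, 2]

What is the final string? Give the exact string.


Step 0: FX
Step 1: XXF  (used choices [1])
Step 2: XXX  (used choices [2, 2])

Answer: XXX


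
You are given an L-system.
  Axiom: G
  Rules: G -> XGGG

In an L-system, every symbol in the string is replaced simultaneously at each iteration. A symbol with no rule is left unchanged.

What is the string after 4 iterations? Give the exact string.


Answer: XXXXGGGXGGGXGGGXXGGGXGGGXGGGXXGGGXGGGXGGGXXXGGGXGGGXGGGXXGGGXGGGXGGGXXGGGXGGGXGGGXXXGGGXGGGXGGGXXGGGXGGGXGGGXXGGGXGGGXGGG

Derivation:
Step 0: G
Step 1: XGGG
Step 2: XXGGGXGGGXGGG
Step 3: XXXGGGXGGGXGGGXXGGGXGGGXGGGXXGGGXGGGXGGG
Step 4: XXXXGGGXGGGXGGGXXGGGXGGGXGGGXXGGGXGGGXGGGXXXGGGXGGGXGGGXXGGGXGGGXGGGXXGGGXGGGXGGGXXXGGGXGGGXGGGXXGGGXGGGXGGGXXGGGXGGGXGGG


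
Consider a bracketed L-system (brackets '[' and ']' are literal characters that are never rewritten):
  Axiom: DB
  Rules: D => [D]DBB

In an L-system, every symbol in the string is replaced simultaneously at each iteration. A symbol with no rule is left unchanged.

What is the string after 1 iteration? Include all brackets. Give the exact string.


Answer: [D]DBBB

Derivation:
Step 0: DB
Step 1: [D]DBBB


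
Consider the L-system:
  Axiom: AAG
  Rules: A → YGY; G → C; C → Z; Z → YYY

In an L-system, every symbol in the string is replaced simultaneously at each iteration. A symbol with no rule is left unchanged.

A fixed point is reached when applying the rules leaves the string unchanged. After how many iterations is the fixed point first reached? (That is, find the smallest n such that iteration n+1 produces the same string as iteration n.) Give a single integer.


Answer: 4

Derivation:
Step 0: AAG
Step 1: YGYYGYC
Step 2: YCYYCYZ
Step 3: YZYYZYYYY
Step 4: YYYYYYYYYYYYY
Step 5: YYYYYYYYYYYYY  (unchanged — fixed point at step 4)


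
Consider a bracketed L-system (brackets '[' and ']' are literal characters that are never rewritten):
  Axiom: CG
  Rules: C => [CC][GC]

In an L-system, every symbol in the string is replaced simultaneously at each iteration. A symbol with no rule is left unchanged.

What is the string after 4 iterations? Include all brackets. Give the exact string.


Answer: [[[[CC][GC][CC][GC]][G[CC][GC]][[CC][GC][CC][GC]][G[CC][GC]]][G[[CC][GC][CC][GC]][G[CC][GC]]][[[CC][GC][CC][GC]][G[CC][GC]][[CC][GC][CC][GC]][G[CC][GC]]][G[[CC][GC][CC][GC]][G[CC][GC]]]][G[[[CC][GC][CC][GC]][G[CC][GC]][[CC][GC][CC][GC]][G[CC][GC]]][G[[CC][GC][CC][GC]][G[CC][GC]]]]G

Derivation:
Step 0: CG
Step 1: [CC][GC]G
Step 2: [[CC][GC][CC][GC]][G[CC][GC]]G
Step 3: [[[CC][GC][CC][GC]][G[CC][GC]][[CC][GC][CC][GC]][G[CC][GC]]][G[[CC][GC][CC][GC]][G[CC][GC]]]G
Step 4: [[[[CC][GC][CC][GC]][G[CC][GC]][[CC][GC][CC][GC]][G[CC][GC]]][G[[CC][GC][CC][GC]][G[CC][GC]]][[[CC][GC][CC][GC]][G[CC][GC]][[CC][GC][CC][GC]][G[CC][GC]]][G[[CC][GC][CC][GC]][G[CC][GC]]]][G[[[CC][GC][CC][GC]][G[CC][GC]][[CC][GC][CC][GC]][G[CC][GC]]][G[[CC][GC][CC][GC]][G[CC][GC]]]]G


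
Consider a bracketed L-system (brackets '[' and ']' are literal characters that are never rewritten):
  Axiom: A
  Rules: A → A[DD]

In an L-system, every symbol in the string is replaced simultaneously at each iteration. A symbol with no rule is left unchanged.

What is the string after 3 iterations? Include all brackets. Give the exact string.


Step 0: A
Step 1: A[DD]
Step 2: A[DD][DD]
Step 3: A[DD][DD][DD]

Answer: A[DD][DD][DD]


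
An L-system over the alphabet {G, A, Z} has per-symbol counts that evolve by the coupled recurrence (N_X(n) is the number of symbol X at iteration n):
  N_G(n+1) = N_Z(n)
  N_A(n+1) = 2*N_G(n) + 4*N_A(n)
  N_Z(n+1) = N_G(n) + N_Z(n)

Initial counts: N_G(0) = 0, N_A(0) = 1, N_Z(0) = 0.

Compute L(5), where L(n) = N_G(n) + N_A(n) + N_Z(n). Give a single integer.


Step 0: N_G=0, N_A=1, N_Z=0, L=1
Step 1: N_G=0, N_A=4, N_Z=0, L=4
Step 2: N_G=0, N_A=16, N_Z=0, L=16
Step 3: N_G=0, N_A=64, N_Z=0, L=64
Step 4: N_G=0, N_A=256, N_Z=0, L=256
Step 5: N_G=0, N_A=1024, N_Z=0, L=1024

Answer: 1024


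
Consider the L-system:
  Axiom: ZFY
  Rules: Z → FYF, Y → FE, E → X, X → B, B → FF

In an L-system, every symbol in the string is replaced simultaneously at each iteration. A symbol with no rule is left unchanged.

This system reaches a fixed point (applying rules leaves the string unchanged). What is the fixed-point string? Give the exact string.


Answer: FFFFFFFFF

Derivation:
Step 0: ZFY
Step 1: FYFFFE
Step 2: FFEFFFX
Step 3: FFXFFFB
Step 4: FFBFFFFF
Step 5: FFFFFFFFF
Step 6: FFFFFFFFF  (unchanged — fixed point at step 5)


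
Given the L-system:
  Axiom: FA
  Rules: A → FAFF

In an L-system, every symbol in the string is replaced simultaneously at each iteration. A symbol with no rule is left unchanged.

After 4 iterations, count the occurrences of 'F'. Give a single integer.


Step 0: FA  (1 'F')
Step 1: FFAFF  (4 'F')
Step 2: FFFAFFFF  (7 'F')
Step 3: FFFFAFFFFFF  (10 'F')
Step 4: FFFFFAFFFFFFFF  (13 'F')

Answer: 13


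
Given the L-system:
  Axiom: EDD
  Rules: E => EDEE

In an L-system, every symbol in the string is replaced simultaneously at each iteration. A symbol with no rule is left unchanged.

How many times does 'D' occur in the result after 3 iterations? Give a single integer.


Answer: 15

Derivation:
Step 0: EDD  (2 'D')
Step 1: EDEEDD  (3 'D')
Step 2: EDEEDEDEEEDEEDD  (6 'D')
Step 3: EDEEDEDEEEDEEDEDEEDEDEEEDEEEDEEDEDEEEDEEDD  (15 'D')


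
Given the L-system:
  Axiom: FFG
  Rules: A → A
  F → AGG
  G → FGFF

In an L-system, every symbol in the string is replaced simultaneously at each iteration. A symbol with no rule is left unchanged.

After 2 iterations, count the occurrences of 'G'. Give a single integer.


Answer: 11

Derivation:
Step 0: FFG  (1 'G')
Step 1: AGGAGGFGFF  (5 'G')
Step 2: AFGFFFGFFAFGFFFGFFAGGFGFFAGGAGG  (11 'G')


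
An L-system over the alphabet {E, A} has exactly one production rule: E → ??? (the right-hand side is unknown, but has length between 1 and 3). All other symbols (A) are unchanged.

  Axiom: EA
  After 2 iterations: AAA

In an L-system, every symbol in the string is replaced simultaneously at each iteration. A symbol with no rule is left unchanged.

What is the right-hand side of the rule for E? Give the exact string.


Answer: AA

Derivation:
Trying E → AA:
  Step 0: EA
  Step 1: AAA
  Step 2: AAA
Matches the given result.


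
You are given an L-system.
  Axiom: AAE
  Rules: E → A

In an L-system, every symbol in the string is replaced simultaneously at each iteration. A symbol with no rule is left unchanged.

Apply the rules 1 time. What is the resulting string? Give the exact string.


Step 0: AAE
Step 1: AAA

Answer: AAA


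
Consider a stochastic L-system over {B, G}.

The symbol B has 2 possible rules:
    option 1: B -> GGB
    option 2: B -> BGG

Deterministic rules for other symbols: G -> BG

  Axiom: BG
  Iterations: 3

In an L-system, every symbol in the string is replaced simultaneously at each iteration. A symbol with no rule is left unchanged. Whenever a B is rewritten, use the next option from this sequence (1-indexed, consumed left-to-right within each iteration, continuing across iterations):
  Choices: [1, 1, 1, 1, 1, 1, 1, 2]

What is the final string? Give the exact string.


Step 0: BG
Step 1: GGBBG  (used choices [1])
Step 2: BGBGGGBGGBBG  (used choices [1, 1])
Step 3: GGBBGGGBBGBGBGGGBBGBGGGBBGGBG  (used choices [1, 1, 1, 1, 2])

Answer: GGBBGGGBBGBGBGGGBBGBGGGBBGGBG


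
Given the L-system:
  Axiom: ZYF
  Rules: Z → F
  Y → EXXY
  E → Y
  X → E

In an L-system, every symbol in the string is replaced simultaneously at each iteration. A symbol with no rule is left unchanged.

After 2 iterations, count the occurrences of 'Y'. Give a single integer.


Step 0: ZYF  (1 'Y')
Step 1: FEXXYF  (1 'Y')
Step 2: FYEEEXXYF  (2 'Y')

Answer: 2


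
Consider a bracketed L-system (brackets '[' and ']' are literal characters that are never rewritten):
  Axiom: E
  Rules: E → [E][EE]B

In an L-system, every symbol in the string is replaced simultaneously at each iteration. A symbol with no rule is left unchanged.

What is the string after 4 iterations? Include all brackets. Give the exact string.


Answer: [[[[E][EE]B][[E][EE]B[E][EE]B]B][[[E][EE]B][[E][EE]B[E][EE]B]B[[E][EE]B][[E][EE]B[E][EE]B]B]B][[[[E][EE]B][[E][EE]B[E][EE]B]B][[[E][EE]B][[E][EE]B[E][EE]B]B[[E][EE]B][[E][EE]B[E][EE]B]B]B[[[E][EE]B][[E][EE]B[E][EE]B]B][[[E][EE]B][[E][EE]B[E][EE]B]B[[E][EE]B][[E][EE]B[E][EE]B]B]B]B

Derivation:
Step 0: E
Step 1: [E][EE]B
Step 2: [[E][EE]B][[E][EE]B[E][EE]B]B
Step 3: [[[E][EE]B][[E][EE]B[E][EE]B]B][[[E][EE]B][[E][EE]B[E][EE]B]B[[E][EE]B][[E][EE]B[E][EE]B]B]B
Step 4: [[[[E][EE]B][[E][EE]B[E][EE]B]B][[[E][EE]B][[E][EE]B[E][EE]B]B[[E][EE]B][[E][EE]B[E][EE]B]B]B][[[[E][EE]B][[E][EE]B[E][EE]B]B][[[E][EE]B][[E][EE]B[E][EE]B]B[[E][EE]B][[E][EE]B[E][EE]B]B]B[[[E][EE]B][[E][EE]B[E][EE]B]B][[[E][EE]B][[E][EE]B[E][EE]B]B[[E][EE]B][[E][EE]B[E][EE]B]B]B]B


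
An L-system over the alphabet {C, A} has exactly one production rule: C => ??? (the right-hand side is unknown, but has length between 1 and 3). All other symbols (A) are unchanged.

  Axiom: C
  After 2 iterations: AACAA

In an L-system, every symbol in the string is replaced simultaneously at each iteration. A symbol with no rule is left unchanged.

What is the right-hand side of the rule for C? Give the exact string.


Answer: ACA

Derivation:
Trying C => ACA:
  Step 0: C
  Step 1: ACA
  Step 2: AACAA
Matches the given result.


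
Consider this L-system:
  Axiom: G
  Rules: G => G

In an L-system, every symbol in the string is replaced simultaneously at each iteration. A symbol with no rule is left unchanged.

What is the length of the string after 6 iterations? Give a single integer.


Step 0: length = 1
Step 1: length = 1
Step 2: length = 1
Step 3: length = 1
Step 4: length = 1
Step 5: length = 1
Step 6: length = 1

Answer: 1


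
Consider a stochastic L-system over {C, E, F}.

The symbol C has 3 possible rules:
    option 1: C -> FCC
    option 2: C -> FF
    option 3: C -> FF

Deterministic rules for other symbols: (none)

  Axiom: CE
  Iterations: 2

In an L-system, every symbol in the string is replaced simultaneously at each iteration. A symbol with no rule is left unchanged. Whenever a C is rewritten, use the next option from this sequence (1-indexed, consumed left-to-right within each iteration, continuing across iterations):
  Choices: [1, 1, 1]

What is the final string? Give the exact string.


Step 0: CE
Step 1: FCCE  (used choices [1])
Step 2: FFCCFCCE  (used choices [1, 1])

Answer: FFCCFCCE


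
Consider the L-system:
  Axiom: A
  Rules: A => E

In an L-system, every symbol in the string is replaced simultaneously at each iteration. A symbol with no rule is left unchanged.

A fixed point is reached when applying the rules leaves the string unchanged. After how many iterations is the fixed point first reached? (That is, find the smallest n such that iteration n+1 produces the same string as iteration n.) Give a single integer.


Step 0: A
Step 1: E
Step 2: E  (unchanged — fixed point at step 1)

Answer: 1


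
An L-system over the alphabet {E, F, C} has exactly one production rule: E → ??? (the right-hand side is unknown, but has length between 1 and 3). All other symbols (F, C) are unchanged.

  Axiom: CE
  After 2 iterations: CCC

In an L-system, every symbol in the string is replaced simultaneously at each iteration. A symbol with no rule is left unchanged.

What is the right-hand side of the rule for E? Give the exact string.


Answer: CC

Derivation:
Trying E → CC:
  Step 0: CE
  Step 1: CCC
  Step 2: CCC
Matches the given result.


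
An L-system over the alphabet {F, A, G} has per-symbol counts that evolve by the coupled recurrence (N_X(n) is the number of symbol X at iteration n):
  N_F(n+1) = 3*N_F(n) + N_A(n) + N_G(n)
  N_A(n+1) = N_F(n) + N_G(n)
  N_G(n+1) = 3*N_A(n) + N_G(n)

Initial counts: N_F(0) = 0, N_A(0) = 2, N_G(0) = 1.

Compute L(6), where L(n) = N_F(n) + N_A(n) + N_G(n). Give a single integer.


Step 0: N_F=0, N_A=2, N_G=1, L=3
Step 1: N_F=3, N_A=1, N_G=7, L=11
Step 2: N_F=17, N_A=10, N_G=10, L=37
Step 3: N_F=71, N_A=27, N_G=40, L=138
Step 4: N_F=280, N_A=111, N_G=121, L=512
Step 5: N_F=1072, N_A=401, N_G=454, L=1927
Step 6: N_F=4071, N_A=1526, N_G=1657, L=7254

Answer: 7254


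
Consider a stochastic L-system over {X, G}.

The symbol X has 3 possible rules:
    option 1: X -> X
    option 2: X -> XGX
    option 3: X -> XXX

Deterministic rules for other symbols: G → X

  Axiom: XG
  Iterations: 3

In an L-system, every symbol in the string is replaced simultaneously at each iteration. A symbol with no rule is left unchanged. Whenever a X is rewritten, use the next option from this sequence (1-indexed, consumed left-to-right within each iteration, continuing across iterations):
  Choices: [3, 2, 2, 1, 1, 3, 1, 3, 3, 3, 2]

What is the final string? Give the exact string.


Step 0: XG
Step 1: XXXX  (used choices [3])
Step 2: XGXXGXXX  (used choices [2, 2, 1, 1])
Step 3: XXXXXXXXXXXXXXXXGX  (used choices [3, 1, 3, 3, 3, 2])

Answer: XXXXXXXXXXXXXXXXGX


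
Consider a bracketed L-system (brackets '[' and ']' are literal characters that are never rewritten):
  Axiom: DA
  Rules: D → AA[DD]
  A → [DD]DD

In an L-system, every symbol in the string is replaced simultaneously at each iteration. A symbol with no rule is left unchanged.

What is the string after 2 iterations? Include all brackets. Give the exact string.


Step 0: DA
Step 1: AA[DD][DD]DD
Step 2: [DD]DD[DD]DD[AA[DD]AA[DD]][AA[DD]AA[DD]]AA[DD]AA[DD]

Answer: [DD]DD[DD]DD[AA[DD]AA[DD]][AA[DD]AA[DD]]AA[DD]AA[DD]


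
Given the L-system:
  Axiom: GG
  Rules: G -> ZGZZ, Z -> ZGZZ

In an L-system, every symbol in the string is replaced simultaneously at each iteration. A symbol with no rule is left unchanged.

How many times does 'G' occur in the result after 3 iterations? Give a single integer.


Step 0: GG  (2 'G')
Step 1: ZGZZZGZZ  (2 'G')
Step 2: ZGZZZGZZZGZZZGZZZGZZZGZZZGZZZGZZ  (8 'G')
Step 3: ZGZZZGZZZGZZZGZZZGZZZGZZZGZZZGZZZGZZZGZZZGZZZGZZZGZZZGZZZGZZZGZZZGZZZGZZZGZZZGZZZGZZZGZZZGZZZGZZZGZZZGZZZGZZZGZZZGZZZGZZZGZZZGZZ  (32 'G')

Answer: 32


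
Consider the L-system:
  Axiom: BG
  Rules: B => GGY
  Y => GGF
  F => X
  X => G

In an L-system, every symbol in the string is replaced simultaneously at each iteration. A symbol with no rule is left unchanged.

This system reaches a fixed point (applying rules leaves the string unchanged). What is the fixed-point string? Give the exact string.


Step 0: BG
Step 1: GGYG
Step 2: GGGGFG
Step 3: GGGGXG
Step 4: GGGGGG
Step 5: GGGGGG  (unchanged — fixed point at step 4)

Answer: GGGGGG


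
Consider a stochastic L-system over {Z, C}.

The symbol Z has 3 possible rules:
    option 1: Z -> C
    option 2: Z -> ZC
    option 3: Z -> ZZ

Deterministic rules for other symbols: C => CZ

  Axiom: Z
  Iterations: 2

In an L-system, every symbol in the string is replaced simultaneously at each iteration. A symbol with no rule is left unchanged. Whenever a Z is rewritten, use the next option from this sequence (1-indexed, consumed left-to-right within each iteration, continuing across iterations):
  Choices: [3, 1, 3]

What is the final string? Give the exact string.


Step 0: Z
Step 1: ZZ  (used choices [3])
Step 2: CZZ  (used choices [1, 3])

Answer: CZZ


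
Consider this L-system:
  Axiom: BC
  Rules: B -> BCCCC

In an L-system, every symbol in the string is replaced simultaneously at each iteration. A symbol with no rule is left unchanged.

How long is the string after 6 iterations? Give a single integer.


Step 0: length = 2
Step 1: length = 6
Step 2: length = 10
Step 3: length = 14
Step 4: length = 18
Step 5: length = 22
Step 6: length = 26

Answer: 26


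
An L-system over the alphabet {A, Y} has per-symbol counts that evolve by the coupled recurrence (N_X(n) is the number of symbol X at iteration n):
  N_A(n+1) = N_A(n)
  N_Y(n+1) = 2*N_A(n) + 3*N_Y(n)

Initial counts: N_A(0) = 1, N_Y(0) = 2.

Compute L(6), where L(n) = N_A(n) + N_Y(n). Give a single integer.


Answer: 2187

Derivation:
Step 0: N_A=1, N_Y=2, L=3
Step 1: N_A=1, N_Y=8, L=9
Step 2: N_A=1, N_Y=26, L=27
Step 3: N_A=1, N_Y=80, L=81
Step 4: N_A=1, N_Y=242, L=243
Step 5: N_A=1, N_Y=728, L=729
Step 6: N_A=1, N_Y=2186, L=2187


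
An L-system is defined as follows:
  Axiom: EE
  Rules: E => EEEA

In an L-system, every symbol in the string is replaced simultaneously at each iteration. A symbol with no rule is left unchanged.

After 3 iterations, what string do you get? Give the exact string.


Step 0: EE
Step 1: EEEAEEEA
Step 2: EEEAEEEAEEEAAEEEAEEEAEEEAA
Step 3: EEEAEEEAEEEAAEEEAEEEAEEEAAEEEAEEEAEEEAAAEEEAEEEAEEEAAEEEAEEEAEEEAAEEEAEEEAEEEAAA

Answer: EEEAEEEAEEEAAEEEAEEEAEEEAAEEEAEEEAEEEAAAEEEAEEEAEEEAAEEEAEEEAEEEAAEEEAEEEAEEEAAA


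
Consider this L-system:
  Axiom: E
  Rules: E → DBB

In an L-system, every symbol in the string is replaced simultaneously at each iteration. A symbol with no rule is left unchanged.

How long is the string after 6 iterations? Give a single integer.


Step 0: length = 1
Step 1: length = 3
Step 2: length = 3
Step 3: length = 3
Step 4: length = 3
Step 5: length = 3
Step 6: length = 3

Answer: 3


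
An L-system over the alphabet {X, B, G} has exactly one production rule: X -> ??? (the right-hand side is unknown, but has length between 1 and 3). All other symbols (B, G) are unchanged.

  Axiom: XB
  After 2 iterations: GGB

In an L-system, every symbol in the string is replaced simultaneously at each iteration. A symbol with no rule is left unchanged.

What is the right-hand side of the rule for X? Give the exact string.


Trying X -> GG:
  Step 0: XB
  Step 1: GGB
  Step 2: GGB
Matches the given result.

Answer: GG


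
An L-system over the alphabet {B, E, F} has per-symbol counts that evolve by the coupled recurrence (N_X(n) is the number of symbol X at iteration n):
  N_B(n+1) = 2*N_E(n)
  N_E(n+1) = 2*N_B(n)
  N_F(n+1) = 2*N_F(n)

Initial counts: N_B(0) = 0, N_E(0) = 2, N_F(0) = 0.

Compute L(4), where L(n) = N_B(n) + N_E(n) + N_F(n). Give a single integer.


Answer: 32

Derivation:
Step 0: N_B=0, N_E=2, N_F=0, L=2
Step 1: N_B=4, N_E=0, N_F=0, L=4
Step 2: N_B=0, N_E=8, N_F=0, L=8
Step 3: N_B=16, N_E=0, N_F=0, L=16
Step 4: N_B=0, N_E=32, N_F=0, L=32


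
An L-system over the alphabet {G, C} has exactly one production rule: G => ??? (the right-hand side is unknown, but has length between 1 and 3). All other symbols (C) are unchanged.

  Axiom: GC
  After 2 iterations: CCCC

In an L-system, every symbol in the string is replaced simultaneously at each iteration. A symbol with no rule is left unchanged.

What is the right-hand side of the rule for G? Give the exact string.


Trying G => CCC:
  Step 0: GC
  Step 1: CCCC
  Step 2: CCCC
Matches the given result.

Answer: CCC


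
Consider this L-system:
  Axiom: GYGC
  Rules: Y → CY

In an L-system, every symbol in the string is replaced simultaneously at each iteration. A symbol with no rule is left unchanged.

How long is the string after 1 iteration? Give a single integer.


Step 0: length = 4
Step 1: length = 5

Answer: 5


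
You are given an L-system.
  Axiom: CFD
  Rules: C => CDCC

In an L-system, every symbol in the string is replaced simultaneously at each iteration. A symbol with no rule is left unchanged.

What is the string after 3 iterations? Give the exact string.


Answer: CDCCDCDCCCDCCDCDCCDCDCCCDCCCDCCDCDCCCDCCFD

Derivation:
Step 0: CFD
Step 1: CDCCFD
Step 2: CDCCDCDCCCDCCFD
Step 3: CDCCDCDCCCDCCDCDCCDCDCCCDCCCDCCDCDCCCDCCFD


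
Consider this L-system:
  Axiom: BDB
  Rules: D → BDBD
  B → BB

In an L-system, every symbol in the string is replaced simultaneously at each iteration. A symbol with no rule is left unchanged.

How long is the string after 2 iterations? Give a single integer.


Answer: 20

Derivation:
Step 0: length = 3
Step 1: length = 8
Step 2: length = 20


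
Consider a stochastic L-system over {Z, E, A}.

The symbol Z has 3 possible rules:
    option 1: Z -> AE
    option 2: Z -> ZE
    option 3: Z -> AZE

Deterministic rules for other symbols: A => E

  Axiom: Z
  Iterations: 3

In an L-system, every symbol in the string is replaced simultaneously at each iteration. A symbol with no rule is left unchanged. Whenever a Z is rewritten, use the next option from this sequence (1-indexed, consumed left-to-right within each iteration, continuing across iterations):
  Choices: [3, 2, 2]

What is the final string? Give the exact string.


Step 0: Z
Step 1: AZE  (used choices [3])
Step 2: EZEE  (used choices [2])
Step 3: EZEEE  (used choices [2])

Answer: EZEEE


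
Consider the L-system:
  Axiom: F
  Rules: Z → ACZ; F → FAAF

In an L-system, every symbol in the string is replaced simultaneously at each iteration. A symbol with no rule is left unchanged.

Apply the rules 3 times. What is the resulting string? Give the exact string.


Answer: FAAFAAFAAFAAFAAFAAFAAF

Derivation:
Step 0: F
Step 1: FAAF
Step 2: FAAFAAFAAF
Step 3: FAAFAAFAAFAAFAAFAAFAAF


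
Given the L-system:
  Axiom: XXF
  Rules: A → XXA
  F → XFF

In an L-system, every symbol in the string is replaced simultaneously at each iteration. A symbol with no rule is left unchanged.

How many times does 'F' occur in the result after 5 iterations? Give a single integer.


Step 0: XXF  (1 'F')
Step 1: XXXFF  (2 'F')
Step 2: XXXXFFXFF  (4 'F')
Step 3: XXXXXFFXFFXXFFXFF  (8 'F')
Step 4: XXXXXXFFXFFXXFFXFFXXXFFXFFXXFFXFF  (16 'F')
Step 5: XXXXXXXFFXFFXXFFXFFXXXFFXFFXXFFXFFXXXXFFXFFXXFFXFFXXXFFXFFXXFFXFF  (32 'F')

Answer: 32


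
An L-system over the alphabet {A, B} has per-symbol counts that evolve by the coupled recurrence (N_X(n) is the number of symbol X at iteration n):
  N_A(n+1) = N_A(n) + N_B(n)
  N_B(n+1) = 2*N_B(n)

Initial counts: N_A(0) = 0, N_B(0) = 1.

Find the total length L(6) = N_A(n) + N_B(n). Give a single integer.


Answer: 127

Derivation:
Step 0: N_A=0, N_B=1, L=1
Step 1: N_A=1, N_B=2, L=3
Step 2: N_A=3, N_B=4, L=7
Step 3: N_A=7, N_B=8, L=15
Step 4: N_A=15, N_B=16, L=31
Step 5: N_A=31, N_B=32, L=63
Step 6: N_A=63, N_B=64, L=127


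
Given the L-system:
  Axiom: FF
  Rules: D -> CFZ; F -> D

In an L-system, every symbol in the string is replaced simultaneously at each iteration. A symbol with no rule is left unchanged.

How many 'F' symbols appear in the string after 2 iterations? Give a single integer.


Step 0: FF  (2 'F')
Step 1: DD  (0 'F')
Step 2: CFZCFZ  (2 'F')

Answer: 2


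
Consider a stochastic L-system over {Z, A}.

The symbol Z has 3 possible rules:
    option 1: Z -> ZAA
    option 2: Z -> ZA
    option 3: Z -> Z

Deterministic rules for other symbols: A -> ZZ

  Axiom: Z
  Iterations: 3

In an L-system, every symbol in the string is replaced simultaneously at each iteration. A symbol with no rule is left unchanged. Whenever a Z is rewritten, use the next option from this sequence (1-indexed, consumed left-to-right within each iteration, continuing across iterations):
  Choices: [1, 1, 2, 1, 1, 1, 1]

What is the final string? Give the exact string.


Step 0: Z
Step 1: ZAA  (used choices [1])
Step 2: ZAAZZZZ  (used choices [1])
Step 3: ZAZZZZZAAZAAZAAZAA  (used choices [2, 1, 1, 1, 1])

Answer: ZAZZZZZAAZAAZAAZAA


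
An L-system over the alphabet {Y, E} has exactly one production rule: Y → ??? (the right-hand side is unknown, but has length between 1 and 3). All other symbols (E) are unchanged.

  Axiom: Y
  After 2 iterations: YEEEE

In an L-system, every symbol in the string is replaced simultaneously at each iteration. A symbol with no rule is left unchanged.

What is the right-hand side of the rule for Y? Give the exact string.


Answer: YEE

Derivation:
Trying Y → YEE:
  Step 0: Y
  Step 1: YEE
  Step 2: YEEEE
Matches the given result.


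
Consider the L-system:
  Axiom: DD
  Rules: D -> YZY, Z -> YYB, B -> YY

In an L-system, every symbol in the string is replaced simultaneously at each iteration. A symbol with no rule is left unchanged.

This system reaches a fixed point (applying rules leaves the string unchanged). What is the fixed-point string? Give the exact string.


Step 0: DD
Step 1: YZYYZY
Step 2: YYYBYYYYBY
Step 3: YYYYYYYYYYYY
Step 4: YYYYYYYYYYYY  (unchanged — fixed point at step 3)

Answer: YYYYYYYYYYYY


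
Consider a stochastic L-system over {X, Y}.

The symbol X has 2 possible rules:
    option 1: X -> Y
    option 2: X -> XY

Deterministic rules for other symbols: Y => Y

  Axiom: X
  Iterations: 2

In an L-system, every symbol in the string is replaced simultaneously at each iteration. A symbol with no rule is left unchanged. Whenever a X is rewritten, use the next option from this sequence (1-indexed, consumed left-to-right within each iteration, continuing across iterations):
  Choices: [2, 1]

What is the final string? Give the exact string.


Answer: YY

Derivation:
Step 0: X
Step 1: XY  (used choices [2])
Step 2: YY  (used choices [1])


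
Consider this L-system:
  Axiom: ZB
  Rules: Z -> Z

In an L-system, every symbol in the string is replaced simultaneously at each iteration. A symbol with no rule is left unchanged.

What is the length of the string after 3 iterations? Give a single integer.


Step 0: length = 2
Step 1: length = 2
Step 2: length = 2
Step 3: length = 2

Answer: 2


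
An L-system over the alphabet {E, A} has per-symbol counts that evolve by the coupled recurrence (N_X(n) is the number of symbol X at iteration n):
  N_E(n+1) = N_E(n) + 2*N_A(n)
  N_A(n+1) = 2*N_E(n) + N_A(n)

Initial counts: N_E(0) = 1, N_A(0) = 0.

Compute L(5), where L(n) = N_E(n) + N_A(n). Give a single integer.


Step 0: N_E=1, N_A=0, L=1
Step 1: N_E=1, N_A=2, L=3
Step 2: N_E=5, N_A=4, L=9
Step 3: N_E=13, N_A=14, L=27
Step 4: N_E=41, N_A=40, L=81
Step 5: N_E=121, N_A=122, L=243

Answer: 243


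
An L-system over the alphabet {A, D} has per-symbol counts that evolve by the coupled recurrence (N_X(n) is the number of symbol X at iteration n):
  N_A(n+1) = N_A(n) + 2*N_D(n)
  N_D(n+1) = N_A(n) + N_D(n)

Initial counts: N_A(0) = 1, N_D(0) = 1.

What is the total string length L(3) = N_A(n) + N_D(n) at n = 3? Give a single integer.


Step 0: N_A=1, N_D=1, L=2
Step 1: N_A=3, N_D=2, L=5
Step 2: N_A=7, N_D=5, L=12
Step 3: N_A=17, N_D=12, L=29

Answer: 29


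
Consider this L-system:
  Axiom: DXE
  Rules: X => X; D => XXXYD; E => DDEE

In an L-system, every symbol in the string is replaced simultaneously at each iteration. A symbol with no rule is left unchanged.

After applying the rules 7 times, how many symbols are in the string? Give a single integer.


Step 0: length = 3
Step 1: length = 10
Step 2: length = 28
Step 3: length = 68
Step 4: length = 152
Step 5: length = 324
Step 6: length = 672
Step 7: length = 1372

Answer: 1372


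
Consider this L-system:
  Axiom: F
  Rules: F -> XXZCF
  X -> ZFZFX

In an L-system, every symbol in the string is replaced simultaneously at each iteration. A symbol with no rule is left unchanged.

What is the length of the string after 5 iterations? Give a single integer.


Step 0: length = 1
Step 1: length = 5
Step 2: length = 17
Step 3: length = 53
Step 4: length = 161
Step 5: length = 485

Answer: 485


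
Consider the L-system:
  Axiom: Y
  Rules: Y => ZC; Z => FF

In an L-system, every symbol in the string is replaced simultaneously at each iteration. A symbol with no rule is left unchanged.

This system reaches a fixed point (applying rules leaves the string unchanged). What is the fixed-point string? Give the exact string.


Answer: FFC

Derivation:
Step 0: Y
Step 1: ZC
Step 2: FFC
Step 3: FFC  (unchanged — fixed point at step 2)


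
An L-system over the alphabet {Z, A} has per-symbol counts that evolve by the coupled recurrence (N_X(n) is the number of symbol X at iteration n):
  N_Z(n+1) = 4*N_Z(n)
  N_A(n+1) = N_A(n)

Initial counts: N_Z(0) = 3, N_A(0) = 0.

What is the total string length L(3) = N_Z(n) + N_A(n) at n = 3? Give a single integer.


Step 0: N_Z=3, N_A=0, L=3
Step 1: N_Z=12, N_A=0, L=12
Step 2: N_Z=48, N_A=0, L=48
Step 3: N_Z=192, N_A=0, L=192

Answer: 192


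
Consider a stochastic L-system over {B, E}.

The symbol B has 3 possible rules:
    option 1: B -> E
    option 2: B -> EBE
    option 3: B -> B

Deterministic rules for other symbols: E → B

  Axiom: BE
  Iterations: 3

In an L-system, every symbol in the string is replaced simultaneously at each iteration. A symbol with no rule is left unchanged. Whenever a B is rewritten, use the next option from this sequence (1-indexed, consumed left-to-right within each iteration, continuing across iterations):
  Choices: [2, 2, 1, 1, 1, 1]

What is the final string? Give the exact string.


Answer: EBEBEB

Derivation:
Step 0: BE
Step 1: EBEB  (used choices [2])
Step 2: BEBEBE  (used choices [2, 1])
Step 3: EBEBEB  (used choices [1, 1, 1])


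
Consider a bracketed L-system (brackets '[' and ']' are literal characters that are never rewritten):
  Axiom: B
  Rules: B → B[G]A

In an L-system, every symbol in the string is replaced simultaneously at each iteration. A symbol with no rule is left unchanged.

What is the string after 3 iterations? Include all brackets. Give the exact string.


Answer: B[G]A[G]A[G]A

Derivation:
Step 0: B
Step 1: B[G]A
Step 2: B[G]A[G]A
Step 3: B[G]A[G]A[G]A


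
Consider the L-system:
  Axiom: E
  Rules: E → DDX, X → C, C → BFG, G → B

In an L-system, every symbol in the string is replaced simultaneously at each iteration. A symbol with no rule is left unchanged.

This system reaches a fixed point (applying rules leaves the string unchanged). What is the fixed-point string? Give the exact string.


Step 0: E
Step 1: DDX
Step 2: DDC
Step 3: DDBFG
Step 4: DDBFB
Step 5: DDBFB  (unchanged — fixed point at step 4)

Answer: DDBFB


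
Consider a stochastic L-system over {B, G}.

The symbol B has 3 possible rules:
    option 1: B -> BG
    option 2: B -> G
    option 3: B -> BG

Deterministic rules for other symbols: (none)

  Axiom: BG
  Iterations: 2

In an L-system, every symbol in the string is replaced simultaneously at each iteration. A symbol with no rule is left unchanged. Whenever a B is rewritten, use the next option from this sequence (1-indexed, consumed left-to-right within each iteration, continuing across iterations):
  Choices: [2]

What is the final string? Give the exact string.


Step 0: BG
Step 1: GG  (used choices [2])
Step 2: GG  (used choices [])

Answer: GG


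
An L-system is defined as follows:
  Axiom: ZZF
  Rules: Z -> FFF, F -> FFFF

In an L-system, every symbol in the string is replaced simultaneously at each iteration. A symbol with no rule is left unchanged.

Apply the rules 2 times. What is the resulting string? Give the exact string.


Step 0: ZZF
Step 1: FFFFFFFFFF
Step 2: FFFFFFFFFFFFFFFFFFFFFFFFFFFFFFFFFFFFFFFF

Answer: FFFFFFFFFFFFFFFFFFFFFFFFFFFFFFFFFFFFFFFF


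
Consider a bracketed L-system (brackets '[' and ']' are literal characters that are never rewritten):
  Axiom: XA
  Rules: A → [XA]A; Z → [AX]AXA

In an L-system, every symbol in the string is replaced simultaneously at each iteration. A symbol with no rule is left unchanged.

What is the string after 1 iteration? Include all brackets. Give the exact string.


Step 0: XA
Step 1: X[XA]A

Answer: X[XA]A


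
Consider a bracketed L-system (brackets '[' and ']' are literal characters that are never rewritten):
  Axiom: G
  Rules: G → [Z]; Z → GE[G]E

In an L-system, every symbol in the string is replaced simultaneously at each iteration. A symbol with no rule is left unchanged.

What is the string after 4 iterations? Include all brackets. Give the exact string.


Step 0: G
Step 1: [Z]
Step 2: [GE[G]E]
Step 3: [[Z]E[[Z]]E]
Step 4: [[GE[G]E]E[[GE[G]E]]E]

Answer: [[GE[G]E]E[[GE[G]E]]E]


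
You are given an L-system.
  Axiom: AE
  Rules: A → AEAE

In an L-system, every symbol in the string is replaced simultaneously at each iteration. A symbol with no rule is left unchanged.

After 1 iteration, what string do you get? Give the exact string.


Answer: AEAEE

Derivation:
Step 0: AE
Step 1: AEAEE


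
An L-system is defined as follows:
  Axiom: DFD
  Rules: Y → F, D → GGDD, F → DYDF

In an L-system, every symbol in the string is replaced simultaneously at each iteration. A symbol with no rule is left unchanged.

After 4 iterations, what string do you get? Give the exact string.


Step 0: DFD
Step 1: GGDDDYDFGGDD
Step 2: GGGGDDGGDDGGDDFGGDDDYDFGGGGDDGGDD
Step 3: GGGGGGDDGGDDGGGGDDGGDDGGGGDDGGDDDYDFGGGGDDGGDDGGDDFGGDDDYDFGGGGGGDDGGDDGGGGDDGGDD
Step 4: GGGGGGGGDDGGDDGGGGDDGGDDGGGGGGDDGGDDGGGGDDGGDDGGGGGGDDGGDDGGGGDDGGDDGGDDFGGDDDYDFGGGGGGDDGGDDGGGGDDGGDDGGGGDDGGDDDYDFGGGGDDGGDDGGDDFGGDDDYDFGGGGGGGGDDGGDDGGGGDDGGDDGGGGGGDDGGDDGGGGDDGGDD

Answer: GGGGGGGGDDGGDDGGGGDDGGDDGGGGGGDDGGDDGGGGDDGGDDGGGGGGDDGGDDGGGGDDGGDDGGDDFGGDDDYDFGGGGGGDDGGDDGGGGDDGGDDGGGGDDGGDDDYDFGGGGDDGGDDGGDDFGGDDDYDFGGGGGGGGDDGGDDGGGGDDGGDDGGGGGGDDGGDDGGGGDDGGDD


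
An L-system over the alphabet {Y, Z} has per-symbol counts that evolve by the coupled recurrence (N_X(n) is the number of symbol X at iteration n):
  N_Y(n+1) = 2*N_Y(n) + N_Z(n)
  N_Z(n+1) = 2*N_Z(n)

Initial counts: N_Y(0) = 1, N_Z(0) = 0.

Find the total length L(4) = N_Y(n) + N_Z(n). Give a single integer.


Step 0: N_Y=1, N_Z=0, L=1
Step 1: N_Y=2, N_Z=0, L=2
Step 2: N_Y=4, N_Z=0, L=4
Step 3: N_Y=8, N_Z=0, L=8
Step 4: N_Y=16, N_Z=0, L=16

Answer: 16


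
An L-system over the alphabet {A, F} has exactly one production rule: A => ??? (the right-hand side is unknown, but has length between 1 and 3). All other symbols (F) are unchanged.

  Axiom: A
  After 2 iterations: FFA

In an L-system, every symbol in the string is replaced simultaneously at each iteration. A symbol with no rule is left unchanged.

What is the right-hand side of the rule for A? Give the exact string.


Answer: FA

Derivation:
Trying A => FA:
  Step 0: A
  Step 1: FA
  Step 2: FFA
Matches the given result.


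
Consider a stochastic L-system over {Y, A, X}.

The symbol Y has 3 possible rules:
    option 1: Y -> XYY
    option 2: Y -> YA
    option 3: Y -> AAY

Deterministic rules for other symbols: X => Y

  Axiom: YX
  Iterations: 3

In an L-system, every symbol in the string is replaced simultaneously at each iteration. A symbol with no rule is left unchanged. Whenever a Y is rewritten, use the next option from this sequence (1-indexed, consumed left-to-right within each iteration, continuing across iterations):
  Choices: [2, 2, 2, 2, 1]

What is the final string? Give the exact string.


Answer: YAAAXYYA

Derivation:
Step 0: YX
Step 1: YAY  (used choices [2])
Step 2: YAAYA  (used choices [2, 2])
Step 3: YAAAXYYA  (used choices [2, 1])
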